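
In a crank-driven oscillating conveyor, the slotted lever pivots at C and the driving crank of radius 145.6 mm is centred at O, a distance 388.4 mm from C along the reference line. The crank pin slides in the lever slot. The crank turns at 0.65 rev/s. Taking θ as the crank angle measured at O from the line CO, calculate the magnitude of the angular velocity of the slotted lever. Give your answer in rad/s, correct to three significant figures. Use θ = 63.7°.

0.850

ω = 4.084 rad/s (from 0.65 rev/s).
Crank pin A relative to C: A = (d + r cosθ, r sinθ); lever angle φ = atan2(r sinθ, d + r cosθ).
Differentiating tanφ: φ̇ = rω(d cosθ + r)/(d² + r² + 2dr cosθ).
d² + r² + 2dr cosθ = |CA|² = 0.222166 m²;  d cosθ + r = +0.31769 m.
|ω_lever| = |0.1456·4.084·+0.31769| / 0.222166 = 0.85031 rad/s.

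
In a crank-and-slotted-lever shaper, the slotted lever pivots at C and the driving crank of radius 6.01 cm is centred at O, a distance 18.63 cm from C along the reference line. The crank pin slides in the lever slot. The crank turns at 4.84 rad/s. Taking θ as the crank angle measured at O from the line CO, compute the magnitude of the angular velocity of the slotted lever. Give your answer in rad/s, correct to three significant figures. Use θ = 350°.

ω = 4.84 rad/s
Crank pin A relative to C: A = (d + r cosθ, r sinθ); lever angle φ = atan2(r sinθ, d + r cosθ).
Differentiating tanφ: φ̇ = rω(d cosθ + r)/(d² + r² + 2dr cosθ).
d² + r² + 2dr cosθ = |CA|² = 0.0603728 m²;  d cosθ + r = +0.24357 m.
|ω_lever| = |0.0601·4.84·+0.24357| / 0.0603728 = 1.1736 rad/s.

1.17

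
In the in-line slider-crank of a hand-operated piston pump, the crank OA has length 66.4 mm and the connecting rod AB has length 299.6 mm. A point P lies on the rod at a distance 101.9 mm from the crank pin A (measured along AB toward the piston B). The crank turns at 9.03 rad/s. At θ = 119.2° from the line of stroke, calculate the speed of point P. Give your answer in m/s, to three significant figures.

ω = 9.03 rad/s.  Crank-pin speed |V_A| = rω = 0.59959 m/s, perpendicular to OA.
Rod angle: sinφ = −(r/L) sinθ ⇒ φ = -11.155°; ω_rod = −rω cosθ/√(L²−r²sin²θ) = +0.99516 rad/s.
V_P = V_A + ω_rod × AP, with AP = 0.1019 m along the rod.
Components: V_Px = −rω sinθ − a·ω_rod·sinφ = -0.50378 m/s;  V_Py = rω cosθ + a·ω_rod·cosφ = -0.19303 m/s.
|V_P| = √(V_Px² + V_Py²) = 0.53949 m/s.

0.539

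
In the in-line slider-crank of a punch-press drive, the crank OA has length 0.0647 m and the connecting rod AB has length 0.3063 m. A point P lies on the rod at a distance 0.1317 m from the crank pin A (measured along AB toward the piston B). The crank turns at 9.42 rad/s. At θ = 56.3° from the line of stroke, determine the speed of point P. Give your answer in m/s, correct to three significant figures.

0.567

ω = 9.42 rad/s.  Crank-pin speed |V_A| = rω = 0.60947 m/s, perpendicular to OA.
Rod angle: sinφ = −(r/L) sinθ ⇒ φ = -10.121°; ω_rod = −rω cosθ/√(L²−r²sin²θ) = -1.1215 rad/s.
V_P = V_A + ω_rod × AP, with AP = 0.1317 m along the rod.
Components: V_Px = −rω sinθ − a·ω_rod·sinφ = -0.53301 m/s;  V_Py = rω cosθ + a·ω_rod·cosφ = +0.19276 m/s.
|V_P| = √(V_Px² + V_Py²) = 0.5668 m/s.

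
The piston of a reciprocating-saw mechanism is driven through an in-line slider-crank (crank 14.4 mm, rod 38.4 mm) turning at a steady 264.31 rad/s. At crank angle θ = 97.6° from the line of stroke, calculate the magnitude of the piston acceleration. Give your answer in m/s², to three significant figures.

524

ω = 264.3 rad/s
x(θ) = r cosθ + √(L² − r² sin²θ); with ω constant, a = ω²·d²x/dθ².
d²x/dθ² = −r cosθ − r²(cos2θ)/√u − r⁴ sin²2θ/(4u^{3/2}),  u = L² − r² sin²θ = 0.00127083 m².
Substituting r = 0.0144 m, L = 0.0384 m, θ = 97.6°: d²x/dθ² = +0.0075015 m.
a = ω²·d²x/dθ² = (264.3)²·(+0.0075015) = +524.05 m/s²;  |a| = 524.05 m/s².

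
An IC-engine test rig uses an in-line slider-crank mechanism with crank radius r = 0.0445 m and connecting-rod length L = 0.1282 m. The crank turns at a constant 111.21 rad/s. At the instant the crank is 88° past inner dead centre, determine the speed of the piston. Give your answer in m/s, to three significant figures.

ω = 111.2 rad/s
For an in-line slider-crank, x = r cosθ + √(L² − r² sin²θ), so v = −rω sinθ·[1 + r cosθ/√(L² − r² sin²θ)].
With r = 0.0445 m, L = 0.1282 m, θ = 88°: √(L² − r² sin²θ) = 0.12024 m.
v = −0.0445·111.2·0.99939·[1 + 0.0445·0.03490/0.12024] = -5.0097 m/s.
|v| = 5.0097 m/s.

5.01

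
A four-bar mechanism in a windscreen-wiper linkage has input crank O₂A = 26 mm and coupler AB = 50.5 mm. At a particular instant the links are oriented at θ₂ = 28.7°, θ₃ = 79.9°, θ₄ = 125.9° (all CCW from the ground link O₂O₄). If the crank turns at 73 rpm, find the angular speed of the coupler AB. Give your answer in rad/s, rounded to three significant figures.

5.43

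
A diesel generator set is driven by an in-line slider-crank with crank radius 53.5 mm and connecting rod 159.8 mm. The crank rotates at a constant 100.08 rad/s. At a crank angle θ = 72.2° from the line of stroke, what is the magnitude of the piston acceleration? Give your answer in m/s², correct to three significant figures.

ω = 100.1 rad/s
x(θ) = r cosθ + √(L² − r² sin²θ); with ω constant, a = ω²·d²x/dθ².
d²x/dθ² = −r cosθ − r²(cos2θ)/√u − r⁴ sin²2θ/(4u^{3/2}),  u = L² − r² sin²θ = 0.0229413 m².
Substituting r = 0.0535 m, L = 0.1598 m, θ = 72.2°: d²x/dθ² = -0.0011891 m.
a = ω²·d²x/dθ² = (100.1)²·(-0.0011891) = -11.91 m/s²;  |a| = 11.91 m/s².

11.9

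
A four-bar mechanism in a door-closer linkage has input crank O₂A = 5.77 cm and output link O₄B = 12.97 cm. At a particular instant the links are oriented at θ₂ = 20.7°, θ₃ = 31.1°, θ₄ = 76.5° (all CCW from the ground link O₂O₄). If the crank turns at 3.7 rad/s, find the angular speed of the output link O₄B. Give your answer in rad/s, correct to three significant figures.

0.417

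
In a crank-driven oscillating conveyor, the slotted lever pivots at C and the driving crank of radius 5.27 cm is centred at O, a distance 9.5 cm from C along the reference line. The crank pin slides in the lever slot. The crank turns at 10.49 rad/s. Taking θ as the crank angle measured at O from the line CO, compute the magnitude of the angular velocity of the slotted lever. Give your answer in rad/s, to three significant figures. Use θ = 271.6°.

2.53

ω = 10.49 rad/s
Crank pin A relative to C: A = (d + r cosθ, r sinθ); lever angle φ = atan2(r sinθ, d + r cosθ).
Differentiating tanφ: φ̇ = rω(d cosθ + r)/(d² + r² + 2dr cosθ).
d² + r² + 2dr cosθ = |CA|² = 0.0120819 m²;  d cosθ + r = +0.055353 m.
|ω_lever| = |0.0527·10.49·+0.055353| / 0.0120819 = 2.5327 rad/s.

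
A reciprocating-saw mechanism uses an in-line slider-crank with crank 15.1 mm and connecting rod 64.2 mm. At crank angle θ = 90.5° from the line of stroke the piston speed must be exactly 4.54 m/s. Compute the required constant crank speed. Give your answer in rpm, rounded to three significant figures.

For an in-line slider-crank, |v_piston| = rω|sinθ|·[1 + r cosθ/√(L² − r² sin²θ)].
With r = 0.0151 m, L = 0.0642 m, θ = 90.5°: the bracketed kinematic factor |dx/dθ| = 0.015068 m.
ω = v/|dx/dθ| = 4.54/0.015068 = 301.31 rad/s.
N = 60ω/(2π) = 2877.3 rpm.

2880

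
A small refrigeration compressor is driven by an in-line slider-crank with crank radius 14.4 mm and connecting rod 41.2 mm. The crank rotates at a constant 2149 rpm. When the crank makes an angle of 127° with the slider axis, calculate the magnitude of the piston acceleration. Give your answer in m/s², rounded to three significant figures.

ω = 2π·2149/60 = 225 rad/s
x(θ) = r cosθ + √(L² − r² sin²θ); with ω constant, a = ω²·d²x/dθ².
d²x/dθ² = −r cosθ − r²(cos2θ)/√u − r⁴ sin²2θ/(4u^{3/2}),  u = L² − r² sin²θ = 0.00156518 m².
Substituting r = 0.0144 m, L = 0.0412 m, θ = 127°: d²x/dθ² = +0.0099504 m.
a = ω²·d²x/dθ² = (225)²·(+0.0099504) = +503.93 m/s²;  |a| = 503.93 m/s².

504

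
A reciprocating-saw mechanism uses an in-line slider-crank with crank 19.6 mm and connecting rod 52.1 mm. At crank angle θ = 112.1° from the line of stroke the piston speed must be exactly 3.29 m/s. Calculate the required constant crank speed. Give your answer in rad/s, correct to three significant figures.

213

For an in-line slider-crank, |v_piston| = rω|sinθ|·[1 + r cosθ/√(L² − r² sin²θ)].
With r = 0.0196 m, L = 0.0521 m, θ = 112.1°: the bracketed kinematic factor |dx/dθ| = 0.015418 m.
ω = v/|dx/dθ| = 3.29/0.015418 = 213.39 rad/s.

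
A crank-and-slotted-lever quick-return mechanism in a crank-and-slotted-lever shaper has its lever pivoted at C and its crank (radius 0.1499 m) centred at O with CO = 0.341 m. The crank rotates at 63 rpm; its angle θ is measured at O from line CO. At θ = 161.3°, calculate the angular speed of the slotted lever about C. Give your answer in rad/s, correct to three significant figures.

4.08

ω = 6.597 rad/s (from 63 rpm).
Crank pin A relative to C: A = (d + r cosθ, r sinθ); lever angle φ = atan2(r sinθ, d + r cosθ).
Differentiating tanφ: φ̇ = rω(d cosθ + r)/(d² + r² + 2dr cosθ).
d² + r² + 2dr cosθ = |CA|² = 0.041916 m²;  d cosθ + r = -0.1731 m.
|ω_lever| = |0.1499·6.597·-0.1731| / 0.041916 = 4.084 rad/s.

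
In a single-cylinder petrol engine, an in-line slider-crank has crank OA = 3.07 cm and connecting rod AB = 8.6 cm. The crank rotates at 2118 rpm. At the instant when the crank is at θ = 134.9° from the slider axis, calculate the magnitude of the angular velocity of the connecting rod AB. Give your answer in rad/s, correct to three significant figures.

ω = 221.8 rad/s (converted from 2118 rpm).
The rod makes angle φ with the slider axis where L sinφ = r sinθ; differentiating, L cosφ·φ̇ = r ω cosθ.
L cosφ = √(L² − r² sin²θ) = 0.083205 m.
|ω_rod| = r ω |cosθ| / √(L² − r² sin²θ) = 0.0307·221.8·0.70587/0.083205 = 57.765 rad/s.

57.8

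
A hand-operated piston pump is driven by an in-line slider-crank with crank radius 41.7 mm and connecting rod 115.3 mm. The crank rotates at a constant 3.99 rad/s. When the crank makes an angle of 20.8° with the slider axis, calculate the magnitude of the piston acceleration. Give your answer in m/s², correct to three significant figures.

ω = 3.99 rad/s
x(θ) = r cosθ + √(L² − r² sin²θ); with ω constant, a = ω²·d²x/dθ².
d²x/dθ² = −r cosθ − r²(cos2θ)/√u − r⁴ sin²2θ/(4u^{3/2}),  u = L² − r² sin²θ = 0.0130748 m².
Substituting r = 0.0417 m, L = 0.1153 m, θ = 20.8°: d²x/dθ² = -0.050577 m.
a = ω²·d²x/dθ² = (3.99)²·(-0.050577) = -0.80519 m/s²;  |a| = 0.80519 m/s².

0.805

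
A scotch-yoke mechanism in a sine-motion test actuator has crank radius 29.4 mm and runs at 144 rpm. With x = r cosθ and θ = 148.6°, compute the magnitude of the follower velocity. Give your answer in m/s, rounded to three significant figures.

ω = 15.08 rad/s (from 144 rpm).
x = r cosθ ⇒ ẋ = −rω sinθ.
|v| = rω|sinθ| = 0.0294·15.08·|sin 148.6°| = 0.23099 m/s.

0.231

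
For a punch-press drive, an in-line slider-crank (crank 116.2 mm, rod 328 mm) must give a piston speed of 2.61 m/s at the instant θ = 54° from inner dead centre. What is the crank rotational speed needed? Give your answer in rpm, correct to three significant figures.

218

For an in-line slider-crank, |v_piston| = rω|sinθ|·[1 + r cosθ/√(L² − r² sin²θ)].
With r = 0.1162 m, L = 0.328 m, θ = 54°: the bracketed kinematic factor |dx/dθ| = 0.11444 m.
ω = v/|dx/dθ| = 2.61/0.11444 = 22.807 rad/s.
N = 60ω/(2π) = 217.79 rpm.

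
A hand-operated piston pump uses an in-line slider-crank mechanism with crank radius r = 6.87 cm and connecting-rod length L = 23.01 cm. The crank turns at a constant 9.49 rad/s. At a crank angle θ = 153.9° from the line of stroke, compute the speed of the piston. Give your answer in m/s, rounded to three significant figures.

0.209

ω = 9.49 rad/s
For an in-line slider-crank, x = r cosθ + √(L² − r² sin²θ), so v = −rω sinθ·[1 + r cosθ/√(L² − r² sin²θ)].
With r = 0.0687 m, L = 0.2301 m, θ = 153.9°: √(L² − r² sin²θ) = 0.22811 m.
v = −0.0687·9.49·0.43994·[1 + 0.0687·-0.89803/0.22811] = -0.20925 m/s.
|v| = 0.20925 m/s.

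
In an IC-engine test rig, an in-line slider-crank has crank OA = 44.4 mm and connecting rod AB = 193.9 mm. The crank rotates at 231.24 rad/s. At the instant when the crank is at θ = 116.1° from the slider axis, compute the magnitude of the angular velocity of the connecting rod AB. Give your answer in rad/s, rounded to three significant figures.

23.8

ω = 231.2 rad/s
The rod makes angle φ with the slider axis where L sinφ = r sinθ; differentiating, L cosφ·φ̇ = r ω cosθ.
L cosφ = √(L² − r² sin²θ) = 0.18976 m.
|ω_rod| = r ω |cosθ| / √(L² − r² sin²θ) = 0.0444·231.2·0.43994/0.18976 = 23.804 rad/s.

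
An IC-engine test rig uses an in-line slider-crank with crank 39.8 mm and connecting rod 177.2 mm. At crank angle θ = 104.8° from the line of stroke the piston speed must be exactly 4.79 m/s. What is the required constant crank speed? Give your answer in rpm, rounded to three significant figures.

For an in-line slider-crank, |v_piston| = rω|sinθ|·[1 + r cosθ/√(L² − r² sin²θ)].
With r = 0.0398 m, L = 0.1772 m, θ = 104.8°: the bracketed kinematic factor |dx/dθ| = 0.036218 m.
ω = v/|dx/dθ| = 4.79/0.036218 = 132.26 rad/s.
N = 60ω/(2π) = 1262.9 rpm.

1260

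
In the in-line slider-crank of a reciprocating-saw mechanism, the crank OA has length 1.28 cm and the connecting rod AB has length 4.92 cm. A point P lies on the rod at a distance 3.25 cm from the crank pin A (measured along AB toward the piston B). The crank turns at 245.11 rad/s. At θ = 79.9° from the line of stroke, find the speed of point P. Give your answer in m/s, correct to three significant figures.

3.19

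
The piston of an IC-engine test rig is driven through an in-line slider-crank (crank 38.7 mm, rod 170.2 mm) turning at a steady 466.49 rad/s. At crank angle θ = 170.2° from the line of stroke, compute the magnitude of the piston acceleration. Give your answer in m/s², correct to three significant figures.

ω = 466.5 rad/s
x(θ) = r cosθ + √(L² − r² sin²θ); with ω constant, a = ω²·d²x/dθ².
d²x/dθ² = −r cosθ − r²(cos2θ)/√u − r⁴ sin²2θ/(4u^{3/2}),  u = L² − r² sin²θ = 0.0289247 m².
Substituting r = 0.0387 m, L = 0.1702 m, θ = 170.2°: d²x/dθ² = +0.029827 m.
a = ω²·d²x/dθ² = (466.5)²·(+0.029827) = +6490.6 m/s²;  |a| = 6490.6 m/s².

6490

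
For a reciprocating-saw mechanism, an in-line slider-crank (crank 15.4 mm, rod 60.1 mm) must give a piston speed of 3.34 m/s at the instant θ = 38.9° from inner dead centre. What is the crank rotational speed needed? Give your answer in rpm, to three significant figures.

2740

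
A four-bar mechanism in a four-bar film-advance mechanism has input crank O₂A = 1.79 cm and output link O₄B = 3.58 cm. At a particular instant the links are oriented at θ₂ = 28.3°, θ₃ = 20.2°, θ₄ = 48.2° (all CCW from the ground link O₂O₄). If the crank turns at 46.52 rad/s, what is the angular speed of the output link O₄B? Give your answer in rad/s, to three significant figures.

ω₂ = 46.52 rad/s
Differentiating the loop-closure r₂e^{iθ₂}+r₃e^{iθ₃}=r₁+r₄e^{iθ₄} gives r₂ω₂e^{iθ₂}+r₃ω₃e^{iθ₃}=r₄ω₄e^{iθ₄}.
Eliminating the other unknown: ω₄ = r₂ω₂ sin(θ₂−θ₃) / [r₄ sin(θ₄−θ₃)].
Numerator sine = +0.14090; denominator sine = +0.46947.
Result = 0.0179·46.52·(+0.14090) / (0.0358·(+0.46947)) = +6.981 rad/s; magnitude 6.981 rad/s.

6.98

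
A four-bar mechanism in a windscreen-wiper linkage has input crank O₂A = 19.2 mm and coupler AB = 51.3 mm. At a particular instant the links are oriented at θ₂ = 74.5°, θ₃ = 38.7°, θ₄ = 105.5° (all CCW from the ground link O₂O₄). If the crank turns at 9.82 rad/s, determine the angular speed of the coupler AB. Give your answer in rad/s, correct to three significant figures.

2.06

ω₂ = 9.82 rad/s
Differentiating the loop-closure r₂e^{iθ₂}+r₃e^{iθ₃}=r₁+r₄e^{iθ₄} gives r₂ω₂e^{iθ₂}+r₃ω₃e^{iθ₃}=r₄ω₄e^{iθ₄}.
Eliminating the other unknown: ω₃ = r₂ω₂ sin(θ₄−θ₂) / [r₃ sin(θ₃−θ₄)].
Numerator sine = +0.51504; denominator sine = -0.91914.
Result = 0.0192·9.82·(+0.51504) / (0.0513·(-0.91914)) = -2.0595 rad/s; magnitude 2.0595 rad/s.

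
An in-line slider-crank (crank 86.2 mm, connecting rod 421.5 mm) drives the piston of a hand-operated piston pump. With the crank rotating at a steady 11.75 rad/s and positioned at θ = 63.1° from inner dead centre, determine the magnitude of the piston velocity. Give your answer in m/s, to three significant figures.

ω = 11.75 rad/s
For an in-line slider-crank, x = r cosθ + √(L² − r² sin²θ), so v = −rω sinθ·[1 + r cosθ/√(L² − r² sin²θ)].
With r = 0.0862 m, L = 0.4215 m, θ = 63.1°: √(L² − r² sin²θ) = 0.41443 m.
v = −0.0862·11.75·0.89180·[1 + 0.0862·0.45243/0.41443] = -0.98826 m/s.
|v| = 0.98826 m/s.

0.988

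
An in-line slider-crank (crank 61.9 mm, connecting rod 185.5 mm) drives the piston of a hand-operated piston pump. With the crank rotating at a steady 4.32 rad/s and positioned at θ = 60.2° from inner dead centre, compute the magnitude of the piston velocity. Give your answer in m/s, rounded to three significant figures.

ω = 4.32 rad/s
For an in-line slider-crank, x = r cosθ + √(L² − r² sin²θ), so v = −rω sinθ·[1 + r cosθ/√(L² − r² sin²θ)].
With r = 0.0619 m, L = 0.1855 m, θ = 60.2°: √(L² − r² sin²θ) = 0.17755 m.
v = −0.0619·4.32·0.86777·[1 + 0.0619·0.49697/0.17755] = -0.27225 m/s.
|v| = 0.27225 m/s.

0.272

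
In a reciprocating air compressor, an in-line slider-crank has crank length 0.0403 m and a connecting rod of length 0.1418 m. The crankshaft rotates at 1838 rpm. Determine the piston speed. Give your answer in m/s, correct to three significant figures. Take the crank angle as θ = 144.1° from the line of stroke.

3.49

ω = 2π·1838/60 = 192.5 rad/s
For an in-line slider-crank, x = r cosθ + √(L² − r² sin²θ), so v = −rω sinθ·[1 + r cosθ/√(L² − r² sin²θ)].
With r = 0.0403 m, L = 0.1418 m, θ = 144.1°: √(L² − r² sin²θ) = 0.13982 m.
v = −0.0403·192.5·0.58637·[1 + 0.0403·-0.81004/0.13982] = -3.4864 m/s.
|v| = 3.4864 m/s.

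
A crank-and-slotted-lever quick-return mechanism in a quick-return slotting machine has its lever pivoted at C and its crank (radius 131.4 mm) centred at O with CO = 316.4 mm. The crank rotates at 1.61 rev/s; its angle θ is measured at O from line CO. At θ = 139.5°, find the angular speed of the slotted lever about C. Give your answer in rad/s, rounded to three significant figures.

ω = 10.12 rad/s (from 1.61 rev/s).
Crank pin A relative to C: A = (d + r cosθ, r sinθ); lever angle φ = atan2(r sinθ, d + r cosθ).
Differentiating tanφ: φ̇ = rω(d cosθ + r)/(d² + r² + 2dr cosθ).
d² + r² + 2dr cosθ = |CA|² = 0.0541472 m²;  d cosθ + r = -0.10919 m.
|ω_lever| = |0.1314·10.12·-0.10919| / 0.0541472 = 2.6805 rad/s.

2.68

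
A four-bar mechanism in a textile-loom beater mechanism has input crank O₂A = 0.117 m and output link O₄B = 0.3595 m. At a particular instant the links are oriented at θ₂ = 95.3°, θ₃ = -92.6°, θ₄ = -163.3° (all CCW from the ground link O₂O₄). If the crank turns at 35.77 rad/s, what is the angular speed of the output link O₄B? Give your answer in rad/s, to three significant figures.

1.70

ω₂ = 35.77 rad/s
Differentiating the loop-closure r₂e^{iθ₂}+r₃e^{iθ₃}=r₁+r₄e^{iθ₄} gives r₂ω₂e^{iθ₂}+r₃ω₃e^{iθ₃}=r₄ω₄e^{iθ₄}.
Eliminating the other unknown: ω₄ = r₂ω₂ sin(θ₂−θ₃) / [r₄ sin(θ₄−θ₃)].
Numerator sine = -0.13744; denominator sine = -0.94380.
Result = 0.117·35.77·(-0.13744) / (0.3595·(-0.94380)) = +1.6953 rad/s; magnitude 1.6953 rad/s.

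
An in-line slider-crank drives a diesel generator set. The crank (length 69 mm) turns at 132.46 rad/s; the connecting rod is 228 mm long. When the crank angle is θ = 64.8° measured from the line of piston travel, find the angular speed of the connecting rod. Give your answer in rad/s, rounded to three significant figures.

ω = 132.5 rad/s
The rod makes angle φ with the slider axis where L sinφ = r sinθ; differentiating, L cosφ·φ̇ = r ω cosθ.
L cosφ = √(L² − r² sin²θ) = 0.21929 m.
|ω_rod| = r ω |cosθ| / √(L² − r² sin²θ) = 0.069·132.5·0.42578/0.21929 = 17.746 rad/s.

17.7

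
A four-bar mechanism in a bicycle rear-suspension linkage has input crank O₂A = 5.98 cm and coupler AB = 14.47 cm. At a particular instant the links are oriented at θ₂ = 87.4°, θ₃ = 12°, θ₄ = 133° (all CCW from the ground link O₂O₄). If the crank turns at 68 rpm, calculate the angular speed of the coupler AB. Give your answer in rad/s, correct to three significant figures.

2.45

ω₂ = 7.121 rad/s (from 68 rpm).
Differentiating the loop-closure r₂e^{iθ₂}+r₃e^{iθ₃}=r₁+r₄e^{iθ₄} gives r₂ω₂e^{iθ₂}+r₃ω₃e^{iθ₃}=r₄ω₄e^{iθ₄}.
Eliminating the other unknown: ω₃ = r₂ω₂ sin(θ₄−θ₂) / [r₃ sin(θ₃−θ₄)].
Numerator sine = +0.71447; denominator sine = -0.85717.
Result = 0.0598·7.121·(+0.71447) / (0.1447·(-0.85717)) = -2.453 rad/s; magnitude 2.453 rad/s.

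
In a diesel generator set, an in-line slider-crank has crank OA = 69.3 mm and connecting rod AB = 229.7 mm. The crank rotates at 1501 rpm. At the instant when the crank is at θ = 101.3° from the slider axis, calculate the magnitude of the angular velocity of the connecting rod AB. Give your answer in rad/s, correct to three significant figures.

9.73

ω = 157.2 rad/s (converted from 1501 rpm).
The rod makes angle φ with the slider axis where L sinφ = r sinθ; differentiating, L cosφ·φ̇ = r ω cosθ.
L cosφ = √(L² − r² sin²θ) = 0.21942 m.
|ω_rod| = r ω |cosθ| / √(L² − r² sin²θ) = 0.0693·157.2·0.19595/0.21942 = 9.7277 rad/s.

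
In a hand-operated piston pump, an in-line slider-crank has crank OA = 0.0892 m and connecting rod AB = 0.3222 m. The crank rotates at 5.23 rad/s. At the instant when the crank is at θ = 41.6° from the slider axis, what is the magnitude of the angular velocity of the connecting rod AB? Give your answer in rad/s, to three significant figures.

ω = 5.23 rad/s
The rod makes angle φ with the slider axis where L sinφ = r sinθ; differentiating, L cosφ·φ̇ = r ω cosθ.
L cosφ = √(L² − r² sin²θ) = 0.31671 m.
|ω_rod| = r ω |cosθ| / √(L² − r² sin²θ) = 0.0892·5.23·0.74780/0.31671 = 1.1015 rad/s.

1.10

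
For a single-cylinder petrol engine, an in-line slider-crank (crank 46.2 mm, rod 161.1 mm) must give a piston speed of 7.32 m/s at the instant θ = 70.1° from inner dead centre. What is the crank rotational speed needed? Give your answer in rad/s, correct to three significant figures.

For an in-line slider-crank, |v_piston| = rω|sinθ|·[1 + r cosθ/√(L² − r² sin²θ)].
With r = 0.0462 m, L = 0.1611 m, θ = 70.1°: the bracketed kinematic factor |dx/dθ| = 0.047845 m.
ω = v/|dx/dθ| = 7.32/0.047845 = 152.99 rad/s.

153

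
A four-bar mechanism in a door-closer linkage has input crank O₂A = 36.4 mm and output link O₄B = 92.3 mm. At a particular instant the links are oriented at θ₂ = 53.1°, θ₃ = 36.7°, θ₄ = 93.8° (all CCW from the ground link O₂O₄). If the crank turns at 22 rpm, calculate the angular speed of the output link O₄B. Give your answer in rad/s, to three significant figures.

ω₂ = 2.304 rad/s (from 22 rpm).
Differentiating the loop-closure r₂e^{iθ₂}+r₃e^{iθ₃}=r₁+r₄e^{iθ₄} gives r₂ω₂e^{iθ₂}+r₃ω₃e^{iθ₃}=r₄ω₄e^{iθ₄}.
Eliminating the other unknown: ω₄ = r₂ω₂ sin(θ₂−θ₃) / [r₄ sin(θ₄−θ₃)].
Numerator sine = +0.28234; denominator sine = +0.83962.
Result = 0.0364·2.304·(+0.28234) / (0.0923·(+0.83962)) = +0.30552 rad/s; magnitude 0.30552 rad/s.

0.306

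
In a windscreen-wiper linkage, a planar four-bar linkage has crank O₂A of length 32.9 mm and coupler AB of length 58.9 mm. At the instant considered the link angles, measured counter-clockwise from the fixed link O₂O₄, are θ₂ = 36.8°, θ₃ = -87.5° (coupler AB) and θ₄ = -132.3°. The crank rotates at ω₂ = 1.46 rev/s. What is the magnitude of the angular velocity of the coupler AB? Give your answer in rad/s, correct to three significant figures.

ω₂ = 9.173 rad/s (from 1.46 rev/s).
Differentiating the loop-closure r₂e^{iθ₂}+r₃e^{iθ₃}=r₁+r₄e^{iθ₄} gives r₂ω₂e^{iθ₂}+r₃ω₃e^{iθ₃}=r₄ω₄e^{iθ₄}.
Eliminating the other unknown: ω₃ = r₂ω₂ sin(θ₄−θ₂) / [r₃ sin(θ₃−θ₄)].
Numerator sine = -0.18910; denominator sine = +0.70463.
Result = 0.0329·9.173·(-0.18910) / (0.0589·(+0.70463)) = -1.3751 rad/s; magnitude 1.3751 rad/s.

1.38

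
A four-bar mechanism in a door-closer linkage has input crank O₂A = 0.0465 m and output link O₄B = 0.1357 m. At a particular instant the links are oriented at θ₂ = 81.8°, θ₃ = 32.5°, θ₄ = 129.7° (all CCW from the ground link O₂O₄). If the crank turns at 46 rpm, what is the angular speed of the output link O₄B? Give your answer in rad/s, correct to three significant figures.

1.26

ω₂ = 4.817 rad/s (from 46 rpm).
Differentiating the loop-closure r₂e^{iθ₂}+r₃e^{iθ₃}=r₁+r₄e^{iθ₄} gives r₂ω₂e^{iθ₂}+r₃ω₃e^{iθ₃}=r₄ω₄e^{iθ₄}.
Eliminating the other unknown: ω₄ = r₂ω₂ sin(θ₂−θ₃) / [r₄ sin(θ₄−θ₃)].
Numerator sine = +0.75813; denominator sine = +0.99211.
Result = 0.0465·4.817·(+0.75813) / (0.1357·(+0.99211)) = +1.2614 rad/s; magnitude 1.2614 rad/s.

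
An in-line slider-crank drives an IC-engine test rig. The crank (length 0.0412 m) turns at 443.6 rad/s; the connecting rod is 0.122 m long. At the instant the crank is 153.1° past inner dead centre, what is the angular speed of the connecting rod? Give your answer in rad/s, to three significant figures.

135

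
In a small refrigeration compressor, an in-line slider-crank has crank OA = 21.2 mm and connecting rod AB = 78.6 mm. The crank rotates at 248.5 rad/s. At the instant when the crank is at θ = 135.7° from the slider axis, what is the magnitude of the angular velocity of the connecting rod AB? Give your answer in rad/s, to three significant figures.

ω = 248.5 rad/s
The rod makes angle φ with the slider axis where L sinφ = r sinθ; differentiating, L cosφ·φ̇ = r ω cosθ.
L cosφ = √(L² − r² sin²θ) = 0.077193 m.
|ω_rod| = r ω |cosθ| / √(L² − r² sin²θ) = 0.0212·248.5·0.71569/0.077193 = 48.844 rad/s.

48.8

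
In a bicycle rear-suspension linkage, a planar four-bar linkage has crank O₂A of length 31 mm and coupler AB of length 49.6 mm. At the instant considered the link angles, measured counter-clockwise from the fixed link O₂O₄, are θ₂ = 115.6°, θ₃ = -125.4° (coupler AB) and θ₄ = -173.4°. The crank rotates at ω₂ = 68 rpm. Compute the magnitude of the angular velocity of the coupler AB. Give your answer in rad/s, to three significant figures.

ω₂ = 7.121 rad/s (from 68 rpm).
Differentiating the loop-closure r₂e^{iθ₂}+r₃e^{iθ₃}=r₁+r₄e^{iθ₄} gives r₂ω₂e^{iθ₂}+r₃ω₃e^{iθ₃}=r₄ω₄e^{iθ₄}.
Eliminating the other unknown: ω₃ = r₂ω₂ sin(θ₄−θ₂) / [r₃ sin(θ₃−θ₄)].
Numerator sine = +0.94552; denominator sine = +0.74314.
Result = 0.031·7.121·(+0.94552) / (0.0496·(+0.74314)) = +5.6626 rad/s; magnitude 5.6626 rad/s.

5.66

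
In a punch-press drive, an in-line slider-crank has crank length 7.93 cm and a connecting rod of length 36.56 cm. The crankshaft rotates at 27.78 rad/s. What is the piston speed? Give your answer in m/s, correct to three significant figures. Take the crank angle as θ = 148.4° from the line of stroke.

0.940

ω = 27.78 rad/s
For an in-line slider-crank, x = r cosθ + √(L² − r² sin²θ), so v = −rω sinθ·[1 + r cosθ/√(L² − r² sin²θ)].
With r = 0.0793 m, L = 0.3656 m, θ = 148.4°: √(L² − r² sin²θ) = 0.36323 m.
v = −0.0793·27.78·0.52399·[1 + 0.0793·-0.85173/0.36323] = -0.93967 m/s.
|v| = 0.93967 m/s.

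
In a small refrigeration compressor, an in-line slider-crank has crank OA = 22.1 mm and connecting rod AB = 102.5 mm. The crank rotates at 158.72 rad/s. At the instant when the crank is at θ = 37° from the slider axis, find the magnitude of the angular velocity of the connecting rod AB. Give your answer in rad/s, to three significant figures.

ω = 158.7 rad/s
The rod makes angle φ with the slider axis where L sinφ = r sinθ; differentiating, L cosφ·φ̇ = r ω cosθ.
L cosφ = √(L² − r² sin²θ) = 0.10163 m.
|ω_rod| = r ω |cosθ| / √(L² − r² sin²θ) = 0.0221·158.7·0.79864/0.10163 = 27.564 rad/s.

27.6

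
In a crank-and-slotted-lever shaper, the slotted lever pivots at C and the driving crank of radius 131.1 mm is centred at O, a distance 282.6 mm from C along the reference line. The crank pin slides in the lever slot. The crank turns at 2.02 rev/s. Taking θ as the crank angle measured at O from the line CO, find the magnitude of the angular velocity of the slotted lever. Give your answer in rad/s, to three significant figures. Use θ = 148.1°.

ω = 12.69 rad/s (from 2.02 rev/s).
Crank pin A relative to C: A = (d + r cosθ, r sinθ); lever angle φ = atan2(r sinθ, d + r cosθ).
Differentiating tanφ: φ̇ = rω(d cosθ + r)/(d² + r² + 2dr cosθ).
d² + r² + 2dr cosθ = |CA|² = 0.0341431 m²;  d cosθ + r = -0.10882 m.
|ω_lever| = |0.1311·12.69·-0.10882| / 0.0341431 = 5.3032 rad/s.

5.30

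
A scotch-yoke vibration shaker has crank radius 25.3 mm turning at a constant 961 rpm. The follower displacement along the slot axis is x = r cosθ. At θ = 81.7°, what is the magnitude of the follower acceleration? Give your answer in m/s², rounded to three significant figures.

37.0

ω = 100.6 rad/s (from 961 rpm).
x = r cosθ ⇒ ẍ = −rω² cosθ (ω constant).
|a| = rω²|cosθ| = 0.0253·(100.6)²·|cos 81.7°| = 36.988 m/s².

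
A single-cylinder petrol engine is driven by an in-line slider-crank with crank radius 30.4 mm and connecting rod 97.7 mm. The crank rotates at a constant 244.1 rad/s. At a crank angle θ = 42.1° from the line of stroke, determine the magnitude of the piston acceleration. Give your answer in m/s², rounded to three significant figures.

1420

ω = 244.1 rad/s
x(θ) = r cosθ + √(L² − r² sin²θ); with ω constant, a = ω²·d²x/dθ².
d²x/dθ² = −r cosθ − r²(cos2θ)/√u − r⁴ sin²2θ/(4u^{3/2}),  u = L² − r² sin²θ = 0.00912991 m².
Substituting r = 0.0304 m, L = 0.0977 m, θ = 42.1°: d²x/dθ² = -0.023776 m.
a = ω²·d²x/dθ² = (244.1)²·(-0.023776) = -1416.7 m/s²;  |a| = 1416.7 m/s².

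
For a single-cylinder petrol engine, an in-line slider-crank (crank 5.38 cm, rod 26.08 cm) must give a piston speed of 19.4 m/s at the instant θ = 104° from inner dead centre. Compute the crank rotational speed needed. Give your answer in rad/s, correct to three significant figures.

392

For an in-line slider-crank, |v_piston| = rω|sinθ|·[1 + r cosθ/√(L² − r² sin²θ)].
With r = 0.0538 m, L = 0.2608 m, θ = 104°: the bracketed kinematic factor |dx/dθ| = 0.049543 m.
ω = v/|dx/dθ| = 19.4/0.049543 = 391.58 rad/s.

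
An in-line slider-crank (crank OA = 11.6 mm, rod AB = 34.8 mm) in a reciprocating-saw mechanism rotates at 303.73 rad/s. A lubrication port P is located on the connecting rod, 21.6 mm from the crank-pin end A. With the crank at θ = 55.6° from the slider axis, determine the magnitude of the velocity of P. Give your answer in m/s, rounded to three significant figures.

3.35

ω = 303.7 rad/s.  Crank-pin speed |V_A| = rω = 3.5233 m/s, perpendicular to OA.
Rod angle: sinφ = −(r/L) sinθ ⇒ φ = -15.964°; ω_rod = −rω cosθ/√(L²−r²sin²θ) = -59.494 rad/s.
V_P = V_A + ω_rod × AP, with AP = 0.0216 m along the rod.
Components: V_Px = −rω sinθ − a·ω_rod·sinφ = -3.2605 m/s;  V_Py = rω cosθ + a·ω_rod·cosφ = +0.75503 m/s.
|V_P| = √(V_Px² + V_Py²) = 3.3468 m/s.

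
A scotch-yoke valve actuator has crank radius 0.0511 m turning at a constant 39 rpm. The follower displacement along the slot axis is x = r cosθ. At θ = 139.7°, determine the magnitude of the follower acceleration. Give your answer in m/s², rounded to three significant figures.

0.650

ω = 4.084 rad/s (from 39 rpm).
x = r cosθ ⇒ ẍ = −rω² cosθ (ω constant).
|a| = rω²|cosθ| = 0.0511·(4.084)²·|cos 139.7°| = 0.65004 m/s².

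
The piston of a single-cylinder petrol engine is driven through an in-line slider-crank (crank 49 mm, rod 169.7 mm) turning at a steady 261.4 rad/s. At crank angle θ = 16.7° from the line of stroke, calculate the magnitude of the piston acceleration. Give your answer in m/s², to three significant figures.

ω = 261.4 rad/s
x(θ) = r cosθ + √(L² − r² sin²θ); with ω constant, a = ω²·d²x/dθ².
d²x/dθ² = −r cosθ − r²(cos2θ)/√u − r⁴ sin²2θ/(4u^{3/2}),  u = L² − r² sin²θ = 0.0285998 m².
Substituting r = 0.049 m, L = 0.1697 m, θ = 16.7°: d²x/dθ² = -0.058876 m.
a = ω²·d²x/dθ² = (261.4)²·(-0.058876) = -4023 m/s²;  |a| = 4023 m/s².

4020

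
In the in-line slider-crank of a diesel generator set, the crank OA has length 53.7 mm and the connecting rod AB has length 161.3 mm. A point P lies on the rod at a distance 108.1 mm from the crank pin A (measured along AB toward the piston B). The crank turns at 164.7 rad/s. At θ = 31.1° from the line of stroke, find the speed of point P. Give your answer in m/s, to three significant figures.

ω = 164.7 rad/s.  Crank-pin speed |V_A| = rω = 8.8444 m/s, perpendicular to OA.
Rod angle: sinφ = −(r/L) sinθ ⇒ φ = -9.902°; ω_rod = −rω cosθ/√(L²−r²sin²θ) = -47.661 rad/s.
V_P = V_A + ω_rod × AP, with AP = 0.1081 m along the rod.
Components: V_Px = −rω sinθ − a·ω_rod·sinφ = -5.4544 m/s;  V_Py = rω cosθ + a·ω_rod·cosφ = +2.4978 m/s.
|V_P| = √(V_Px² + V_Py²) = 5.9991 m/s.

6.00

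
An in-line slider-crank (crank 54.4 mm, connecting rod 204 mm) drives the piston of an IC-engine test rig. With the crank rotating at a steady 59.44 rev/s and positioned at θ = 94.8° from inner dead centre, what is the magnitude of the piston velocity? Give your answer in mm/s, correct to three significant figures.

ω = 2π·59.4 = 373.5 rad/s
For an in-line slider-crank, x = r cosθ + √(L² − r² sin²θ), so v = −rω sinθ·[1 + r cosθ/√(L² − r² sin²θ)].
With r = 0.0544 m, L = 0.204 m, θ = 94.8°: √(L² − r² sin²θ) = 0.19667 m.
v = −0.0544·373.5·0.99649·[1 + 0.0544·-0.08368/0.19667] = -19.777 m/s.
|v| = 19.777 m/s = 19777 mm/s.

19800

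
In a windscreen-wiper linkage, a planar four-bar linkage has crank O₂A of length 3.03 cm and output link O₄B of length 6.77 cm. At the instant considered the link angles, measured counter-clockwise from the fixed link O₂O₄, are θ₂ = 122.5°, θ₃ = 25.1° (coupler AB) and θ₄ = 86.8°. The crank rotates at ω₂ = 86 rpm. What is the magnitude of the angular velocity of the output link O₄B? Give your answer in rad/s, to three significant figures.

ω₂ = 9.006 rad/s (from 86 rpm).
Differentiating the loop-closure r₂e^{iθ₂}+r₃e^{iθ₃}=r₁+r₄e^{iθ₄} gives r₂ω₂e^{iθ₂}+r₃ω₃e^{iθ₃}=r₄ω₄e^{iθ₄}.
Eliminating the other unknown: ω₄ = r₂ω₂ sin(θ₂−θ₃) / [r₄ sin(θ₄−θ₃)].
Numerator sine = +0.99167; denominator sine = +0.88048.
Result = 0.0303·9.006·(+0.99167) / (0.0677·(+0.88048)) = +4.5397 rad/s; magnitude 4.5397 rad/s.

4.54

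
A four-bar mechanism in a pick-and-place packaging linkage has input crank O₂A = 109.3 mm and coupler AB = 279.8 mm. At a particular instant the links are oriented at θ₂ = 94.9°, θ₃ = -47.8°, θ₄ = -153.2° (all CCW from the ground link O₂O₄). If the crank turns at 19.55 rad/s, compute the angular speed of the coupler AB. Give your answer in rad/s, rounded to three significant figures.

7.35

ω₂ = 19.55 rad/s
Differentiating the loop-closure r₂e^{iθ₂}+r₃e^{iθ₃}=r₁+r₄e^{iθ₄} gives r₂ω₂e^{iθ₂}+r₃ω₃e^{iθ₃}=r₄ω₄e^{iθ₄}.
Eliminating the other unknown: ω₃ = r₂ω₂ sin(θ₄−θ₂) / [r₃ sin(θ₃−θ₄)].
Numerator sine = +0.92784; denominator sine = +0.96410.
Result = 0.1093·19.55·(+0.92784) / (0.2798·(+0.96410)) = +7.3497 rad/s; magnitude 7.3497 rad/s.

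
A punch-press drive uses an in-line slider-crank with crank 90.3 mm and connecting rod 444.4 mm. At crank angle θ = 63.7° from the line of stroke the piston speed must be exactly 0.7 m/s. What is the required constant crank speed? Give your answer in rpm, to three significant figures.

75.6

For an in-line slider-crank, |v_piston| = rω|sinθ|·[1 + r cosθ/√(L² − r² sin²θ)].
With r = 0.0903 m, L = 0.4444 m, θ = 63.7°: the bracketed kinematic factor |dx/dθ| = 0.088365 m.
ω = v/|dx/dθ| = 0.7/0.088365 = 7.9217 rad/s.
N = 60ω/(2π) = 75.647 rpm.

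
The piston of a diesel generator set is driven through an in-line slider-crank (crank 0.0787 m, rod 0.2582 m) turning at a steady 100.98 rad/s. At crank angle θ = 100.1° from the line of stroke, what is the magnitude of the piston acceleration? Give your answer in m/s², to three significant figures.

ω = 101 rad/s
x(θ) = r cosθ + √(L² − r² sin²θ); with ω constant, a = ω²·d²x/dθ².
d²x/dθ² = −r cosθ − r²(cos2θ)/√u − r⁴ sin²2θ/(4u^{3/2}),  u = L² − r² sin²θ = 0.060664 m².
Substituting r = 0.0787 m, L = 0.2582 m, θ = 100.1°: d²x/dθ² = +0.037325 m.
a = ω²·d²x/dθ² = (101)²·(+0.037325) = +380.6 m/s²;  |a| = 380.6 m/s².

381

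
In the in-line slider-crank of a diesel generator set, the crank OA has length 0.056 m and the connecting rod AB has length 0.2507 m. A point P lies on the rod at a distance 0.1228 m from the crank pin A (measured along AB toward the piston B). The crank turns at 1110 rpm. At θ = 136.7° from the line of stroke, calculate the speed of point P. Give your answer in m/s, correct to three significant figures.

ω = 116.2 rad/s.  Crank-pin speed |V_A| = rω = 6.5094 m/s, perpendicular to OA.
Rod angle: sinφ = −(r/L) sinθ ⇒ φ = -8.812°; ω_rod = −rω cosθ/√(L²−r²sin²θ) = +19.122 rad/s.
V_P = V_A + ω_rod × AP, with AP = 0.1228 m along the rod.
Components: V_Px = −rω sinθ − a·ω_rod·sinφ = -4.1045 m/s;  V_Py = rω cosθ + a·ω_rod·cosφ = -2.4169 m/s.
|V_P| = √(V_Px² + V_Py²) = 4.7632 m/s.

4.76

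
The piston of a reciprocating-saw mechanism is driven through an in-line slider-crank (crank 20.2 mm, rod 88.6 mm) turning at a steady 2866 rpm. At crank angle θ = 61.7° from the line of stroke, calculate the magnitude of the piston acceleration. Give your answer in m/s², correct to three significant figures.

634

ω = 2π·2866/60 = 300.1 rad/s
x(θ) = r cosθ + √(L² − r² sin²θ); with ω constant, a = ω²·d²x/dθ².
d²x/dθ² = −r cosθ − r²(cos2θ)/√u − r⁴ sin²2θ/(4u^{3/2}),  u = L² − r² sin²θ = 0.00753363 m².
Substituting r = 0.0202 m, L = 0.0886 m, θ = 61.7°: d²x/dθ² = -0.0070331 m.
a = ω²·d²x/dθ² = (300.1)²·(-0.0070331) = -633.51 m/s²;  |a| = 633.51 m/s².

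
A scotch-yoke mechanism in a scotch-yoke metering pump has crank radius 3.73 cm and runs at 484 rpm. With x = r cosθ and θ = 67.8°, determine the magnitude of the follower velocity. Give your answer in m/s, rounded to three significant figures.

1.75

ω = 50.68 rad/s (from 484 rpm).
x = r cosθ ⇒ ẋ = −rω sinθ.
|v| = rω|sinθ| = 0.0373·50.68·|sin 67.8°| = 1.7504 m/s.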